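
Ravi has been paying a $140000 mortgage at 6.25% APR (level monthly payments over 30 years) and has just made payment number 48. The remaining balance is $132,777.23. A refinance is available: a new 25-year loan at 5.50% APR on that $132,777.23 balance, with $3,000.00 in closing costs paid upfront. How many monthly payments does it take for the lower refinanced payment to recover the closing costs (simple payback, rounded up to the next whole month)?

Current payment = 140,000 × 6.25%/12 / (1 − (1+0.0052083)^−360) = $862.00.
Refinanced payment = 132,777.23 × 0.0045833 / (1 − (1+0.0045833)^−300) = $815.37.
Monthly savings = $862.00 − $815.37 = $46.63.
Break-even = $3,000.00 / $46.63 = 64.34 → 65 months.

65 months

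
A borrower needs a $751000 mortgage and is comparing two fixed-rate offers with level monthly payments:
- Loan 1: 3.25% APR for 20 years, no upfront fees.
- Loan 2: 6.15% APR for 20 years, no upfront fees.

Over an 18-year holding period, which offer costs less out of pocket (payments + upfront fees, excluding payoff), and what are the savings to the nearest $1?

Loan 1: monthly rate = 3.25%/12 = 0.0027083; payment = 751,000 × 0.0027083 / (1 − (1+0.0027083)^−240) = $4,259.64.
Loan 2: monthly rate = 6.15%/12 = 0.0051250; payment = 751,000 × 0.0051250 / (1 − (1+0.0051250)^−240) = $5,445.59.
Over 216 months: Loan 1 costs 216 × $4,259.64 = $920,082.24; Loan 2 costs 216 × $5,445.59 = $1,176,247.44.
Loan 1 is cheaper by $1,176,247.44 − $920,082.24 = $256,165.20.

Loan 1 by $256,165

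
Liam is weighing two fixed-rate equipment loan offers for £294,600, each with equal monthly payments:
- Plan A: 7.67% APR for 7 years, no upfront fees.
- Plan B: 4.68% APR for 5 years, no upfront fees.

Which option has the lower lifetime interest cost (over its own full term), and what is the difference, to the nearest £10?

Plan A: at 7.67% the monthly rate is 0.0063917, so the payment is 294,600 × 0.0063917 / (1 − 1.0063917^−84) = £4,543.41.
Total interest on Plan A = 84 × £4,543.41 − £294,600 = £87,046.44.
Plan B: monthly rate = 4.68%/12 = 0.0039000; payment = 294,600 × 0.0039000 / (1 − (1+0.0039000)^−60) = £5,516.38.
Total interest on Plan B = 60 × £5,516.38 − £294,600 = £36,382.80.
Plan B is lower by £50,663.64.

Plan B by £50,660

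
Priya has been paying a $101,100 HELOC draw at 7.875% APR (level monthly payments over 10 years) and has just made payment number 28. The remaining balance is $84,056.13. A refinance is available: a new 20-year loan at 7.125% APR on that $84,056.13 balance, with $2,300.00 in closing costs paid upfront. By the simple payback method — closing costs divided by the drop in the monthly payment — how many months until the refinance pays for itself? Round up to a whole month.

5 months

Current payment = 101,100 × 7.875%/12 / (1 − (1+0.0065625)^−120) = $1,219.95.
Refinanced payment = 84,056.13 × 0.0059375 / (1 − (1+0.0059375)^−240) = $658.01.
Monthly savings = $1,219.95 − $658.01 = $561.94.
Break-even = $2,300.00 / $561.94 = 4.09 → 5 months.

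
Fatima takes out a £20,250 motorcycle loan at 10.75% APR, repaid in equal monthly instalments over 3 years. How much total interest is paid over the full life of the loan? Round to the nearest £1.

£3,530

At 10.75% the monthly rate is 0.0089583, so the payment is 20,250 × 0.0089583 / (1 − 1.0089583^−36) = £660.56.
Total paid = 36 × £660.56 = £23,780.16; interest = £23,780.16 − £20,250 = £3,530.16.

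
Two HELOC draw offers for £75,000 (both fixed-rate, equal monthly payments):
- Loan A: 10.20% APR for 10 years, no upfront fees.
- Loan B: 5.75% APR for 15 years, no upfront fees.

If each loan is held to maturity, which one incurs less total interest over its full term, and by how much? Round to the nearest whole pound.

Loan A: monthly rate = 10.2%/12 = 0.0085000; payment = 75,000 × 0.0085000 / (1 − (1+0.0085000)^−120) = £999.46.
Total interest on Loan A = 120 × £999.46 − £75,000 = £44,935.20.
Loan B: monthly rate = 5.75%/12 = 0.0047917; payment = 75,000 × 0.0047917 / (1 − (1+0.0047917)^−180) = £622.81.
Total interest on Loan B = 180 × £622.81 − £75,000 = £37,105.80.
Loan B is lower by £7,829.40.

Loan B by £7,829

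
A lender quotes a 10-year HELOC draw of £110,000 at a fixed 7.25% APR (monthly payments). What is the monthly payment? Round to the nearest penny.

£1,291.41

At 7.25% the monthly rate is 0.0060417, so the payment is 110,000 × 0.0060417 / (1 − 1.0060417^−120) = £1,291.41.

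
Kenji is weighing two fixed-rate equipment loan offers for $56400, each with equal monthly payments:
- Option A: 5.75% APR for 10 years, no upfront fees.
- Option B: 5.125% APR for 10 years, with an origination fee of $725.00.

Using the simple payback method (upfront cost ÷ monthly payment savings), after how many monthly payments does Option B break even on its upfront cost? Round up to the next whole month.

42 months

Option A: at 5.75% the monthly rate is 0.0047917, so the payment is 56,400 × 0.0047917 / (1 − 1.0047917^−120) = $619.10.
Option B: monthly rate = 5.125%/12 = 0.0042708; payment = 56,400 × 0.0042708 / (1 − (1+0.0042708)^−120) = $601.66.
Monthly savings = $619.10 − $601.66 = $17.44.
Break-even = $725.00 / $17.44 = 41.57 → 42 months.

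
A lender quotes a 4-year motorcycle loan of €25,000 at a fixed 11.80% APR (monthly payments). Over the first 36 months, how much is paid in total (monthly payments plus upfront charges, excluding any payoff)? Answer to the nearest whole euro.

€23,612

At 11.80% the monthly rate is 0.0098333, so the payment is 25,000 × 0.0098333 / (1 − 1.0098333^−48) = €655.89.
Total outlay = 36 × €655.89 = €23,612.04.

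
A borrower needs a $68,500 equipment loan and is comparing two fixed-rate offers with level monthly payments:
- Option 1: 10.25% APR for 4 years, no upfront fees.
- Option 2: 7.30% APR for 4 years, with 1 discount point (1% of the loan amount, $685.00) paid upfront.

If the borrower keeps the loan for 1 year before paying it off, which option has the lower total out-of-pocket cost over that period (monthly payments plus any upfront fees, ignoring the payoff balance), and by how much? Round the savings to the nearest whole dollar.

Option 1: at 10.25% the monthly rate is 0.0085417, so the payment is 68,500 × 0.0085417 / (1 − 1.0085417^−48) = $1,745.57.
Option 2: monthly rate = 7.3%/12 = 0.0060833; payment = 68,500 × 0.0060833 / (1 − (1+0.0060833)^−48) = $1,649.87.
Over 12 months: Option 1 costs 12 × $1,745.57 = $20,946.84; Option 2 costs 12 × $1,649.87 + $685.00 = $20,483.44.
Option 2 is cheaper by $20,946.84 − $20,483.44 = $463.40.

Option 2 by $463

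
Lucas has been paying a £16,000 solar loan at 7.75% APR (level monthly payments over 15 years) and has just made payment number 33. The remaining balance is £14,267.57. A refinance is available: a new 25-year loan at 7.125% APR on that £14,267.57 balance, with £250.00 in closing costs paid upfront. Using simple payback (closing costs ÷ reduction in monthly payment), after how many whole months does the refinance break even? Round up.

6 months

Current payment = 16,000 × 7.75%/12 / (1 − (1+0.0064583)^−180) = £150.60.
Refinanced payment = 14,267.57 × 0.0059375 / (1 − (1+0.0059375)^−300) = £101.98.
Monthly savings = £150.60 − £101.98 = £48.62.
Break-even = £250.00 / £48.62 = 5.14 → 6 months.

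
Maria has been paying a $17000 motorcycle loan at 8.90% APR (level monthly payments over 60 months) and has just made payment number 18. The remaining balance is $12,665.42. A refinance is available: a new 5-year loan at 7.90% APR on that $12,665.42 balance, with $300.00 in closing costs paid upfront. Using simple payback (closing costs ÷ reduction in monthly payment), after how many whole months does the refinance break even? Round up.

Current payment = 17,000 × 8.9%/12 / (1 − (1+0.0074167)^−60) = $352.07.
Refinanced payment = 12,665.42 × 0.0065833 / (1 − (1+0.0065833)^−60) = $256.20.
Monthly savings = $352.07 − $256.20 = $95.87.
Break-even = $300.00 / $95.87 = 3.13 → 4 months.

4 months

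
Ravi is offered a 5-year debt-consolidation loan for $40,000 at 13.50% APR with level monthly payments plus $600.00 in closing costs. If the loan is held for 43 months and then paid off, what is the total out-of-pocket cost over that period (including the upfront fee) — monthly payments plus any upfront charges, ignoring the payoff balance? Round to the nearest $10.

Monthly rate = 13.5%/12 = 0.0112500; payment = 40,000 × 0.0112500 / (1 − (1+0.0112500)^−60) = $920.39.
Total outlay = 43 × $920.39 + $600.00 = $40,176.77.

$40,180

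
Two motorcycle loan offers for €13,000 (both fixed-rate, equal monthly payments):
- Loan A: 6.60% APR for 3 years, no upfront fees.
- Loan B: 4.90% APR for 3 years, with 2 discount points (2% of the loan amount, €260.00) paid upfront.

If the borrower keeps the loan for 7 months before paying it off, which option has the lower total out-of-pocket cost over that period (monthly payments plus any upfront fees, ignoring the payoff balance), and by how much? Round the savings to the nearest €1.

Loan A by €190

Loan A: at 6.60% the monthly rate is 0.0055000, so the payment is 13,000 × 0.0055000 / (1 − 1.0055000^−36) = €399.03.
Loan B: monthly rate = 4.9%/12 = 0.0040833; payment = 13,000 × 0.0040833 / (1 − (1+0.0040833)^−36) = €389.04.
Over 7 months: Loan A costs 7 × €399.03 = €2,793.21; Loan B costs 7 × €389.04 + €260.00 = €2,983.28.
Loan A is cheaper by €2,983.28 − €2,793.21 = €190.07.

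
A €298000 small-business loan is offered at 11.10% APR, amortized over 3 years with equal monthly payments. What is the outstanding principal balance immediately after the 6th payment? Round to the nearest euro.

With monthly rate i = 11.1%/12 = 0.0092500, the balance after k of n payments is P · [(1+i)^n − (1+i)^k] / [(1+i)^n − 1].
(1+0.0092500)^36 = 1.39301339 and (1+0.0092500)^6 = 1.05679938, so the balance is 298,000 × (1.39301339 − 1.05679938) / (1.39301339 − 1) = €254,932.22.

€254,932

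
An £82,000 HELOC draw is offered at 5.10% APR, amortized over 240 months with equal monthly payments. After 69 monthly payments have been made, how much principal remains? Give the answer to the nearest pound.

With monthly rate i = 5.1%/12 = 0.0042500, the balance after k of n payments is P · [(1+i)^n − (1+i)^k] / [(1+i)^n − 1].
(1+0.0042500)^240 = 2.76720731 and (1+0.0042500)^69 = 1.33994505, so the balance is 82,000 × (2.76720731 − 1.33994505) / (2.76720731 − 1) = £66,226.25.

£66,226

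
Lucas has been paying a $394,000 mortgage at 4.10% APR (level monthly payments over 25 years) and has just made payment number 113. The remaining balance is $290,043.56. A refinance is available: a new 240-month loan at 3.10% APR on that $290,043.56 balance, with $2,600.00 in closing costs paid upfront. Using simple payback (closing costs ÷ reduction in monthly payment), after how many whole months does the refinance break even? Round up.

6 months

Current payment = 394,000 × 4.1%/12 / (1 − (1+0.0034167)^−300) = $2,101.49.
Refinanced payment = 290,043.56 × 0.0025833 / (1 − (1+0.0025833)^−240) = $1,623.13.
Monthly savings = $2,101.49 − $1,623.13 = $478.36.
Break-even = $2,600.00 / $478.36 = 5.44 → 6 months.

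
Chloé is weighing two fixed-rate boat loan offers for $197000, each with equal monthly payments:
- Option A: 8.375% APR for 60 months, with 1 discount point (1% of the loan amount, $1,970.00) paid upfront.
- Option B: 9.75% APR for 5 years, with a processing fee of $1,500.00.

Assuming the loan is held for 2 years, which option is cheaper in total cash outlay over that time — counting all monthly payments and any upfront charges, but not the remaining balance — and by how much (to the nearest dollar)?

Option A: monthly rate = 8.375%/12 = 0.0069792; payment = 197,000 × 0.0069792 / (1 − (1+0.0069792)^−60) = $4,029.90.
Option B: monthly rate = 9.75%/12 = 0.0081250; payment = 197,000 × 0.0081250 / (1 − (1+0.0081250)^−60) = $4,161.48.
Over 24 months: Option A costs 24 × $4,029.90 + $1,970.00 = $98,687.60; Option B costs 24 × $4,161.48 + $1,500.00 = $101,375.52.
Option A is cheaper by $101,375.52 − $98,687.60 = $2,687.92.

Option A by $2,688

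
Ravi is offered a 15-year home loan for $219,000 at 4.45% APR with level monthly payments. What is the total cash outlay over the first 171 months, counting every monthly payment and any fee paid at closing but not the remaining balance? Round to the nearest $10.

$285,530

Monthly rate = 4.45%/12 = 0.0037083; payment = 219,000 × 0.0037083 / (1 − (1+0.0037083)^−180) = $1,669.74.
Total outlay = 171 × $1,669.74 = $285,525.54.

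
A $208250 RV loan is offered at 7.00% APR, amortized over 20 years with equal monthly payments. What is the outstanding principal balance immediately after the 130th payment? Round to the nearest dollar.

$130,808

With monthly rate i = 7%/12 = 0.0058333, the balance after k of n payments is P · [(1+i)^n − (1+i)^k] / [(1+i)^n − 1].
(1+0.0058333)^240 = 4.03873885 and (1+0.0058333)^130 = 2.13001728, so the balance is 208,250 × (4.03873885 − 2.13001728) / (4.03873885 − 1) = $130,807.97.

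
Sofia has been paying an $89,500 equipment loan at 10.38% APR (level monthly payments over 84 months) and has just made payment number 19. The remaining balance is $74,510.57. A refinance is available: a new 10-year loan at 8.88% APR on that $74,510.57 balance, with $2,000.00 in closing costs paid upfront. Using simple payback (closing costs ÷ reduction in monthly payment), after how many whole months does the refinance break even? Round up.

4 months

Current payment = 89,500 × 10.38%/12 / (1 − (1+0.0086500)^−84) = $1,503.44.
Refinanced payment = 74,510.57 × 0.0074000 / (1 − (1+0.0074000)^−120) = $939.04.
Monthly savings = $1,503.44 − $939.04 = $564.40.
Break-even = $2,000.00 / $564.40 = 3.54 → 4 months.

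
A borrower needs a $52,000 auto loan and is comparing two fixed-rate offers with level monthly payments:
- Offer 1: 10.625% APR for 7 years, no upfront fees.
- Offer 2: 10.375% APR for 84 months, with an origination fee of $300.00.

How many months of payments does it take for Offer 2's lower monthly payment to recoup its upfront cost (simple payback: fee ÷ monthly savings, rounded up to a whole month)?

45 months

Offer 1: at 10.625% the monthly rate is 0.0088542, so the payment is 52,000 × 0.0088542 / (1 − 1.0088542^−84) = $880.15.
Offer 2: monthly rate = 10.375%/12 = 0.0086458; payment = 52,000 × 0.0086458 / (1 − (1+0.0086458)^−84) = $873.37.
Monthly savings = $880.15 − $873.37 = $6.78.
Break-even = $300.00 / $6.78 = 44.25 → 45 months.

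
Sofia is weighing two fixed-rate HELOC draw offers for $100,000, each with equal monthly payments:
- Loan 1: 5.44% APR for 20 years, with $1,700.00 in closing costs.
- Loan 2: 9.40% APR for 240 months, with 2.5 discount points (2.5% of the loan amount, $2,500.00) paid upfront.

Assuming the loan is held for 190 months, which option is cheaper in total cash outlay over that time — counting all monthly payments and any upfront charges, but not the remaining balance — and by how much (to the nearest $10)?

Loan 1 by $46,610

Loan 1: at 5.44% the monthly rate is 0.0045333, so the payment is 100,000 × 0.0045333 / (1 − 1.0045333^−240) = $684.50.
Loan 2: monthly rate = 9.4%/12 = 0.0078333; payment = 100,000 × 0.0078333 / (1 − (1+0.0078333)^−240) = $925.61.
Over 190 months: Loan 1 costs 190 × $684.50 + $1,700.00 = $131,755.00; Loan 2 costs 190 × $925.61 + $2,500.00 = $178,365.90.
Loan 1 is cheaper by $178,365.90 − $131,755.00 = $46,610.90.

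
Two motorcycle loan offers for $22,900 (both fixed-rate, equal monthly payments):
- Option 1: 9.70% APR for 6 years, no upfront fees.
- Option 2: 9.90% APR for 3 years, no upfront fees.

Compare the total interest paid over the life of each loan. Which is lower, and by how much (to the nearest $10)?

Option 2 by $3,730

Option 1: monthly rate = 9.7%/12 = 0.0080833; payment = 22,900 × 0.0080833 / (1 − (1+0.0080833)^−72) = $420.79.
Total interest on Option 1 = 72 × $420.79 − $22,900 = $7,396.88.
Option 2: monthly rate = 9.9%/12 = 0.0082500; payment = 22,900 × 0.0082500 / (1 − (1+0.0082500)^−36) = $737.84.
Total interest on Option 2 = 36 × $737.84 − $22,900 = $3,662.24.
Option 2 is lower by $3,734.64.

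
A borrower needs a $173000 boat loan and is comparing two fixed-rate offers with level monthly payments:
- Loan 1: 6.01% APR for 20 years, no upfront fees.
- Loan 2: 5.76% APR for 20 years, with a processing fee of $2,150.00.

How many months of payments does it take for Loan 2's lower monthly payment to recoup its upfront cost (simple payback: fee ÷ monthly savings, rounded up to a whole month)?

87 months

Loan 1: monthly rate = 6.01%/12 = 0.0050083; payment = 173,000 × 0.0050083 / (1 − (1+0.0050083)^−240) = $1,240.42.
Loan 2: at 5.76% the monthly rate is 0.0048000, so the payment is 173,000 × 0.0048000 / (1 − 1.0048000^−240) = $1,215.59.
Monthly savings = $1,240.42 − $1,215.59 = $24.83.
Break-even = $2,150.00 / $24.83 = 86.59 → 87 months.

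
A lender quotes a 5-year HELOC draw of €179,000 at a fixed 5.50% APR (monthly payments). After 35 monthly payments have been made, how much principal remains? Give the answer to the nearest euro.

€80,588

With monthly rate i = 5.5%/12 = 0.0045833, the balance after k of n payments is P · [(1+i)^n − (1+i)^k] / [(1+i)^n − 1].
(1+0.0045833)^60 = 1.31570377 and (1+0.0045833)^35 = 1.17356974, so the balance is 179,000 × (1.31570377 − 1.17356974) / (1.31570377 − 1) = €80,588.18.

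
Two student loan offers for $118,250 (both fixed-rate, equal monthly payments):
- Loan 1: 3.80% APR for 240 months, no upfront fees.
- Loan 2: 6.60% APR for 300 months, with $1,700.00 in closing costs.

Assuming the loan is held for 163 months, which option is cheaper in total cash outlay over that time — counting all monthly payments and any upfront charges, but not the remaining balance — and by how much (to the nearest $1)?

Loan 1 by $18,272

Loan 1: at 3.80% the monthly rate is 0.0031667, so the payment is 118,250 × 0.0031667 / (1 − 1.0031667^−240) = $704.17.
Loan 2: at 6.60% the monthly rate is 0.0055000, so the payment is 118,250 × 0.0055000 / (1 − 1.0055000^−300) = $805.84.
Over 163 months: Loan 1 costs 163 × $704.17 = $114,779.71; Loan 2 costs 163 × $805.84 + $1,700.00 = $133,051.92.
Loan 1 is cheaper by $133,051.92 − $114,779.71 = $18,272.21.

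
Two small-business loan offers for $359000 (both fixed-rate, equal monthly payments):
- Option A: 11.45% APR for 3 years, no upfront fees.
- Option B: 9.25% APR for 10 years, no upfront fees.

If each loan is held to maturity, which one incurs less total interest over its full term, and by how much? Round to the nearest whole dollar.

Option A by $125,690

Option A: at 11.45% the monthly rate is 0.0095417, so the payment is 359,000 × 0.0095417 / (1 − 1.0095417^−36) = $11,829.85.
Total interest on Option A = 36 × $11,829.85 − $359,000 = $66,874.60.
Option B: monthly rate = 9.25%/12 = 0.0077083; payment = 359,000 × 0.0077083 / (1 − (1+0.0077083)^−120) = $4,596.37.
Total interest on Option B = 120 × $4,596.37 − $359,000 = $192,564.40.
Option A is lower by $125,689.80.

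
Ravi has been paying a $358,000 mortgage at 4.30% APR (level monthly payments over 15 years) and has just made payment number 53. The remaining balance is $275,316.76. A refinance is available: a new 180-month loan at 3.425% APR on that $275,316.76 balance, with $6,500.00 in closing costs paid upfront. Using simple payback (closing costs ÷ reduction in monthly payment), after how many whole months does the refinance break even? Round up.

9 months

Current payment = 358,000 × 4.3%/12 / (1 − (1+0.0035833)^−180) = $2,702.23.
Refinanced payment = 275,316.76 × 0.0028542 / (1 − (1+0.0028542)^−180) = $1,958.07.
Monthly savings = $2,702.23 − $1,958.07 = $744.16.
Break-even = $6,500.00 / $744.16 = 8.73 → 9 months.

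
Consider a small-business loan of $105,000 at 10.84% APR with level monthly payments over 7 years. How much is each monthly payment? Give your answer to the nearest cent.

At 10.84% the monthly rate is 0.0090333, so the payment is 105,000 × 0.0090333 / (1 − 1.0090333^−84) = $1,789.03.

$1,789.03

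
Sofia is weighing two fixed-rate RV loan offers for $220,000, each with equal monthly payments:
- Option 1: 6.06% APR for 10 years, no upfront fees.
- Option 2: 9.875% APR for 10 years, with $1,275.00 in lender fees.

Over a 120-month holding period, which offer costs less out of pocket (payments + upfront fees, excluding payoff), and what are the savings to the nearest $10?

Option 1 by $54,440

Option 1: at 6.06% the monthly rate is 0.0050500, so the payment is 220,000 × 0.0050500 / (1 − 1.0050500^−120) = $2,449.09.
Option 2: monthly rate = 9.875%/12 = 0.0082292; payment = 220,000 × 0.0082292 / (1 − (1+0.0082292)^−120) = $2,892.11.
Over 120 months: Option 1 costs 120 × $2,449.09 = $293,890.80; Option 2 costs 120 × $2,892.11 + $1,275.00 = $348,328.20.
Option 1 is cheaper by $348,328.20 − $293,890.80 = $54,437.40.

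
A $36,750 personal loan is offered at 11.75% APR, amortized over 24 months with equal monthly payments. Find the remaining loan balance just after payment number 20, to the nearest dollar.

With monthly rate i = 11.75%/12 = 0.0097917, the balance after k of n payments is P · [(1+i)^n − (1+i)^k] / [(1+i)^n − 1].
(1+0.0097917)^24 = 1.26346372 and (1+0.0097917)^20 = 1.21516610, so the balance is 36,750 × (1.26346372 − 1.21516610) / (1.26346372 − 1) = $6,736.93.

$6,737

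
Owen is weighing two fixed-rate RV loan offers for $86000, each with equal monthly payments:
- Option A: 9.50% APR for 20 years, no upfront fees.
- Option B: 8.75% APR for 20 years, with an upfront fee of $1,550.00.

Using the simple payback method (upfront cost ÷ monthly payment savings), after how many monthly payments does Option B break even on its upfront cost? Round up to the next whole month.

Option A: monthly rate = 9.5%/12 = 0.0079167; payment = 86,000 × 0.0079167 / (1 − (1+0.0079167)^−240) = $801.63.
Option B: monthly rate = 8.75%/12 = 0.0072917; payment = 86,000 × 0.0072917 / (1 − (1+0.0072917)^−240) = $759.99.
Monthly savings = $801.63 − $759.99 = $41.64.
Break-even = $1,550.00 / $41.64 = 37.22 → 38 months.

38 months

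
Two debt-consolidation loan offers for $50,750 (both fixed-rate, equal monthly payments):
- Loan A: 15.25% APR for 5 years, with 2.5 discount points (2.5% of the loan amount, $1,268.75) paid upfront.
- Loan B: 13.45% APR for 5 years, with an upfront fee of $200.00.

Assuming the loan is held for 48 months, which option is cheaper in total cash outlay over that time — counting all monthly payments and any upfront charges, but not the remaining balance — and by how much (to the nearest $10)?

Loan B by $3,350

Loan A: monthly rate = 15.25%/12 = 0.0127083; payment = 50,750 × 0.0127083 / (1 − (1+0.0127083)^−60) = $1,214.01.
Loan B: monthly rate = 13.45%/12 = 0.0112083; payment = 50,750 × 0.0112083 / (1 − (1+0.0112083)^−60) = $1,166.44.
Over 48 months: Loan A costs 48 × $1,214.01 + $1,268.75 = $59,541.23; Loan B costs 48 × $1,166.44 + $200.00 = $56,189.12.
Loan B is cheaper by $59,541.23 − $56,189.12 = $3,352.11.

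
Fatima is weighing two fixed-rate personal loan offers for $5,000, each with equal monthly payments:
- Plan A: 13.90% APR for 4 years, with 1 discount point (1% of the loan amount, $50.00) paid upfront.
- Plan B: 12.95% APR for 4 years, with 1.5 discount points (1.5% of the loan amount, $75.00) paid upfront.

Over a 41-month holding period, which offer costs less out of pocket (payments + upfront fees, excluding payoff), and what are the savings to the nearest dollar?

Plan A: at 13.90% the monthly rate is 0.0115833, so the payment is 5,000 × 0.0115833 / (1 − 1.0115833^−48) = $136.38.
Plan B: monthly rate = 12.95%/12 = 0.0107917; payment = 5,000 × 0.0107917 / (1 − (1+0.0107917)^−48) = $134.01.
Over 41 months: Plan A costs 41 × $136.38 + $50.00 = $5,641.58; Plan B costs 41 × $134.01 + $75.00 = $5,569.41.
Plan B is cheaper by $5,641.58 − $5,569.41 = $72.17.

Plan B by $72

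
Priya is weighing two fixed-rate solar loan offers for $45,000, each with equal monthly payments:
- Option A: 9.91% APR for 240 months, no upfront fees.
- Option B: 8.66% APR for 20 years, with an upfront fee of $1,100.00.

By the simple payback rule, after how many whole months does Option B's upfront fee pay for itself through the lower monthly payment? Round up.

Option A: at 9.91% the monthly rate is 0.0082583, so the payment is 45,000 × 0.0082583 / (1 − 1.0082583^−240) = $431.58.
Option B: monthly rate = 8.66%/12 = 0.0072167; payment = 45,000 × 0.0072167 / (1 − (1+0.0072167)^−240) = $395.09.
Monthly savings = $431.58 − $395.09 = $36.49.
Break-even = $1,100.00 / $36.49 = 30.15 → 31 months.

31 months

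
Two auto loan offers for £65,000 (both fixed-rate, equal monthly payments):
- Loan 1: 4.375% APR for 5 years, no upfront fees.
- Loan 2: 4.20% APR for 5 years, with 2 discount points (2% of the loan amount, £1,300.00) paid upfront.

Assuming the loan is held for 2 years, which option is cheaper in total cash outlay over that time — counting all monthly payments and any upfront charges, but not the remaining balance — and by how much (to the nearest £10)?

Loan 1 by £1,180

Loan 1: at 4.375% the monthly rate is 0.0036458, so the payment is 65,000 × 0.0036458 / (1 − 1.0036458^−60) = £1,208.11.
Loan 2: monthly rate = 4.2%/12 = 0.0035000; payment = 65,000 × 0.0035000 / (1 − (1+0.0035000)^−60) = £1,202.95.
Over 24 months: Loan 1 costs 24 × £1,208.11 = £28,994.64; Loan 2 costs 24 × £1,202.95 + £1,300.00 = £30,170.80.
Loan 1 is cheaper by £30,170.80 − £28,994.64 = £1,176.16.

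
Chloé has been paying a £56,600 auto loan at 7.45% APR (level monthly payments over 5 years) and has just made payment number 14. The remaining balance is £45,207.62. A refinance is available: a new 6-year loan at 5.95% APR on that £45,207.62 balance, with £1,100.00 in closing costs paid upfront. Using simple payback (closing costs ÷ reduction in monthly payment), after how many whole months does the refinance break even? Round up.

Current payment = 56,600 × 7.45%/12 / (1 − (1+0.0062083)^−60) = £1,132.80.
Refinanced payment = 45,207.62 × 0.0049583 / (1 − (1+0.0049583)^−72) = £748.15.
Monthly savings = £1,132.80 − £748.15 = £384.65.
Break-even = £1,100.00 / £384.65 = 2.86 → 3 months.

3 months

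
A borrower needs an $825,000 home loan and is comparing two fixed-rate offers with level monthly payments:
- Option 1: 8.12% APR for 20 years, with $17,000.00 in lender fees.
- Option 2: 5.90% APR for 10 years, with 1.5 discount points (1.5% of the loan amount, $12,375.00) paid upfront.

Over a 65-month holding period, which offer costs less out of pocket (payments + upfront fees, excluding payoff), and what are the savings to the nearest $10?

Option 1: monthly rate = 8.12%/12 = 0.0067667; payment = 825,000 × 0.0067667 / (1 − (1+0.0067667)^−240) = $6,962.37.
Option 2: at 5.90% the monthly rate is 0.0049167, so the payment is 825,000 × 0.0049167 / (1 − 1.0049167^−120) = $9,117.82.
Over 65 months: Option 1 costs 65 × $6,962.37 + $17,000.00 = $469,554.05; Option 2 costs 65 × $9,117.82 + $12,375.00 = $605,033.30.
Option 1 is cheaper by $605,033.30 − $469,554.05 = $135,479.25.

Option 1 by $135,480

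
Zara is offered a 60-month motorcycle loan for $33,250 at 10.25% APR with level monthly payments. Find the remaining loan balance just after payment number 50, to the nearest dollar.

$6,783

With monthly rate i = 10.25%/12 = 0.0085417, the balance after k of n payments is P · [(1+i)^n − (1+i)^k] / [(1+i)^n − 1].
(1+0.0085417)^60 = 1.66583014 and (1+0.0085417)^50 = 1.53000293, so the balance is 33,250 × (1.66583014 − 1.53000293) / (1.66583014 − 1) = $6,782.89.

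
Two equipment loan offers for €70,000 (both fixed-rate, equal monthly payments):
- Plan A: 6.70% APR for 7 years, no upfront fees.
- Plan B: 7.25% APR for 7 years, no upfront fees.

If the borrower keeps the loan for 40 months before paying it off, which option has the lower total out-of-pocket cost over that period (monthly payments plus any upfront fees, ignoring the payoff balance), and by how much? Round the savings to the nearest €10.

Plan A: monthly rate = 6.7%/12 = 0.0055833; payment = 70,000 × 0.0055833 / (1 − (1+0.0055833)^−84) = €1,046.25.
Plan B: monthly rate = 7.25%/12 = 0.0060417; payment = 70,000 × 0.0060417 / (1 − (1+0.0060417)^−84) = €1,065.06.
Over 40 months: Plan A costs 40 × €1,046.25 = €41,850.00; Plan B costs 40 × €1,065.06 = €42,602.40.
Plan A is cheaper by €42,602.40 − €41,850.00 = €752.40.

Plan A by €750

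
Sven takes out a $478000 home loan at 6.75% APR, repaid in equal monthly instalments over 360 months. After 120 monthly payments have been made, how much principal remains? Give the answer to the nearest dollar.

With monthly rate i = 6.75%/12 = 0.0056250, the balance after k of n payments is P · [(1+i)^n − (1+i)^k] / [(1+i)^n − 1].
(1+0.0056250)^360 = 7.53324548 and (1+0.0056250)^120 = 1.96032182, so the balance is 478,000 × (7.53324548 − 1.96032182) / (7.53324548 − 1) = $407,738.78.

$407,739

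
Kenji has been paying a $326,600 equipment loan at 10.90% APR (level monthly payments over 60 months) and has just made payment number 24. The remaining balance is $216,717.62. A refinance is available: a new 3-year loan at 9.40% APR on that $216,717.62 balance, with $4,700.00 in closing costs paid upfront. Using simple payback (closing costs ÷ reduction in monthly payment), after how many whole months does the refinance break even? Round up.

31 months

Current payment = 326,600 × 10.9%/12 / (1 − (1+0.0090833)^−60) = $7,084.80.
Refinanced payment = 216,717.62 × 0.0078333 / (1 − (1+0.0078333)^−36) = $6,931.98.
Monthly savings = $7,084.80 − $6,931.98 = $152.82.
Break-even = $4,700.00 / $152.82 = 30.76 → 31 months.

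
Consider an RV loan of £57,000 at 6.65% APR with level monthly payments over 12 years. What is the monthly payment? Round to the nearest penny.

Monthly rate = 6.65%/12 = 0.0055417; payment = 57,000 × 0.0055417 / (1 − (1+0.0055417)^−144) = £575.60.

£575.60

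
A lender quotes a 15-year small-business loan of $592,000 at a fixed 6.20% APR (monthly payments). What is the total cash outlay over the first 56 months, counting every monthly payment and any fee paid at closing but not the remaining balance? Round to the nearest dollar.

At 6.20% the monthly rate is 0.0051667, so the payment is 592,000 × 0.0051667 / (1 − 1.0051667^−180) = $5,059.82.
Total outlay = 56 × $5,059.82 = $283,349.92.

$283,350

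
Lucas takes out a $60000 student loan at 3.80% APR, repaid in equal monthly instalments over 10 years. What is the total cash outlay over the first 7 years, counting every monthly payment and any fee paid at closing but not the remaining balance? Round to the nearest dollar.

Monthly rate = 3.8%/12 = 0.0031667; payment = 60,000 × 0.0031667 / (1 − (1+0.0031667)^−120) = $601.78.
Total outlay = 84 × $601.78 = $50,549.52.

$50,550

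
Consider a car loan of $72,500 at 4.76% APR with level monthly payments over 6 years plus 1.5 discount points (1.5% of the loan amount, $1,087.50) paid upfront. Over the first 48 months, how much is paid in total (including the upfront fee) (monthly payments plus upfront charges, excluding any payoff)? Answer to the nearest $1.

$56,746

At 4.76% the monthly rate is 0.0039667, so the payment is 72,500 × 0.0039667 / (1 − 1.0039667^−72) = $1,159.55.
Total outlay = 48 × $1,159.55 + $1,087.50 = $56,745.90.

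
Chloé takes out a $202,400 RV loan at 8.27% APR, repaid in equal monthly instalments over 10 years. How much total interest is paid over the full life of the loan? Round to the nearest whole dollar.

Monthly rate = 8.27%/12 = 0.0068917; payment = 202,400 × 0.0068917 / (1 − (1+0.0068917)^−120) = $2,484.64.
Total paid = 120 × $2,484.64 = $298,156.80; interest = $298,156.80 − $202,400 = $95,756.80.

$95,757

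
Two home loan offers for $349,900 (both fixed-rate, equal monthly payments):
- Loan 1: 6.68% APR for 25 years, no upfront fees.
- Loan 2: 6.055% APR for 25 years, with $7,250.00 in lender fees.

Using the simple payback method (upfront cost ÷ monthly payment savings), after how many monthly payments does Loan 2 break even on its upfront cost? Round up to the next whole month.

54 months

Loan 1: monthly rate = 6.68%/12 = 0.0055667; payment = 349,900 × 0.0055667 / (1 − (1+0.0055667)^−300) = $2,402.06.
Loan 2: at 6.055% the monthly rate is 0.0050458, so the payment is 349,900 × 0.0050458 / (1 − 1.0050458^−300) = $2,266.19.
Monthly savings = $2,402.06 − $2,266.19 = $135.87.
Break-even = $7,250.00 / $135.87 = 53.36 → 54 months.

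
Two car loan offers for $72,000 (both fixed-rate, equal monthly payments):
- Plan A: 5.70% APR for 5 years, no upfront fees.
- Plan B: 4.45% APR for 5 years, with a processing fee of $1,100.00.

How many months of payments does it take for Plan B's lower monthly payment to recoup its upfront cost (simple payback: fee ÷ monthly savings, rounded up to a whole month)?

27 months

Plan A: monthly rate = 5.7%/12 = 0.0047500; payment = 72,000 × 0.0047500 / (1 − (1+0.0047500)^−60) = $1,381.94.
Plan B: at 4.45% the monthly rate is 0.0037083, so the payment is 72,000 × 0.0037083 / (1 − 1.0037083^−60) = $1,340.66.
Monthly savings = $1,381.94 − $1,340.66 = $41.28.
Break-even = $1,100.00 / $41.28 = 26.65 → 27 months.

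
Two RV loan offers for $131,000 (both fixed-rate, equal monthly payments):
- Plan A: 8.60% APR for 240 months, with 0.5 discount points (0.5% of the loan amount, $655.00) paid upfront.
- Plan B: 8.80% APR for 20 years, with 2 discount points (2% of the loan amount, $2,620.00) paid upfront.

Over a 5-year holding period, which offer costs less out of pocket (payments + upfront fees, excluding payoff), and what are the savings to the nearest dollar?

Plan A by $2,966

Plan A: at 8.60% the monthly rate is 0.0071667, so the payment is 131,000 × 0.0071667 / (1 − 1.0071667^−240) = $1,145.15.
Plan B: at 8.80% the monthly rate is 0.0073333, so the payment is 131,000 × 0.0073333 / (1 − 1.0073333^−240) = $1,161.84.
Over 60 months: Plan A costs 60 × $1,145.15 + $655.00 = $69,364.00; Plan B costs 60 × $1,161.84 + $2,620.00 = $72,330.40.
Plan A is cheaper by $72,330.40 − $69,364.00 = $2,966.40.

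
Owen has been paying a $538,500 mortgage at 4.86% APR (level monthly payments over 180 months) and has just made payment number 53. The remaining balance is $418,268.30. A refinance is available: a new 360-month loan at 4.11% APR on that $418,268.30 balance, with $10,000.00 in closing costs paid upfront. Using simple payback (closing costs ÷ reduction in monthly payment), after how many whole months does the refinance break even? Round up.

5 months

Current payment = 538,500 × 4.86%/12 / (1 − (1+0.0040500)^−180) = $4,219.25.
Refinanced payment = 418,268.30 × 0.0034250 / (1 − (1+0.0034250)^−360) = $2,023.49.
Monthly savings = $4,219.25 − $2,023.49 = $2,195.76.
Break-even = $10,000.00 / $2,195.76 = 4.55 → 5 months.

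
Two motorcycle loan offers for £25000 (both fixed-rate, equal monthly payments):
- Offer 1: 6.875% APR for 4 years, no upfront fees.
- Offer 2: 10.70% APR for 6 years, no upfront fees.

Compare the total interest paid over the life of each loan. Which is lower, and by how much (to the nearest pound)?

Offer 1: monthly rate = 6.875%/12 = 0.0057292; payment = 25,000 × 0.0057292 / (1 − (1+0.0057292)^−48) = £597.21.
Total interest on Offer 1 = 48 × £597.21 − £25,000 = £3,666.08.
Offer 2: at 10.70% the monthly rate is 0.0089167, so the payment is 25,000 × 0.0089167 / (1 − 1.0089167^−72) = £472.02.
Total interest on Offer 2 = 72 × £472.02 − £25,000 = £8,985.44.
Offer 1 is lower by £5,319.36.

Offer 1 by £5,319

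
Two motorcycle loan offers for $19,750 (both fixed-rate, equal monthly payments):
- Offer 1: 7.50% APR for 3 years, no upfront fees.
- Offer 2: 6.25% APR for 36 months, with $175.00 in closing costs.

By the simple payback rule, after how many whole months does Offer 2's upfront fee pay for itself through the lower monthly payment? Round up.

16 months

Offer 1: monthly rate = 7.5%/12 = 0.0062500; payment = 19,750 × 0.0062500 / (1 − (1+0.0062500)^−36) = $614.35.
Offer 2: at 6.25% the monthly rate is 0.0052083, so the payment is 19,750 × 0.0052083 / (1 − 1.0052083^−36) = $603.07.
Monthly savings = $614.35 − $603.07 = $11.28.
Break-even = $175.00 / $11.28 = 15.51 → 16 months.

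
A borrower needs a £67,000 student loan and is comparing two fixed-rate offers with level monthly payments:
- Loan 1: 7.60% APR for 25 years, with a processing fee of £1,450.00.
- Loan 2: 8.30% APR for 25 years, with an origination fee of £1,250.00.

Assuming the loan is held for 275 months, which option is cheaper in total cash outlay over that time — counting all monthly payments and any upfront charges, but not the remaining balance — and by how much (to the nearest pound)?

Loan 1 by £8,328

Loan 1: monthly rate = 7.6%/12 = 0.0063333; payment = 67,000 × 0.0063333 / (1 − (1+0.0063333)^−300) = £499.49.
Loan 2: at 8.30% the monthly rate is 0.0069167, so the payment is 67,000 × 0.0069167 / (1 − 1.0069167^−300) = £530.50.
Over 275 months: Loan 1 costs 275 × £499.49 + £1,450.00 = £138,809.75; Loan 2 costs 275 × £530.50 + £1,250.00 = £147,137.50.
Loan 1 is cheaper by £147,137.50 − £138,809.75 = £8,327.75.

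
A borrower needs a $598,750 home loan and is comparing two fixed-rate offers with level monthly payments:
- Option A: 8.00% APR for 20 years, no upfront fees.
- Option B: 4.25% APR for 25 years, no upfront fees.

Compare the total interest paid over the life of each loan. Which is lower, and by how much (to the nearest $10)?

Option B by $228,870

Option A: monthly rate = 8%/12 = 0.0066667; payment = 598,750 × 0.0066667 / (1 − (1+0.0066667)^−240) = $5,008.18.
Total interest on Option A = 240 × $5,008.18 − $598,750 = $603,213.20.
Option B: monthly rate = 4.25%/12 = 0.0035417; payment = 598,750 × 0.0035417 / (1 − (1+0.0035417)^−300) = $3,243.66.
Total interest on Option B = 300 × $3,243.66 − $598,750 = $374,348.00.
Option B is lower by $228,865.20.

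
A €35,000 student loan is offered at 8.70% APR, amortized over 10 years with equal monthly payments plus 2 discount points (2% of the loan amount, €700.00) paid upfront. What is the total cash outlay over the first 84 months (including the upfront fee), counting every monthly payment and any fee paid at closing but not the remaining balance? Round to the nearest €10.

€37,470

Monthly rate = 8.7%/12 = 0.0072500; payment = 35,000 × 0.0072500 / (1 − (1+0.0072500)^−120) = €437.70.
Total outlay = 84 × €437.70 + €700.00 = €37,466.80.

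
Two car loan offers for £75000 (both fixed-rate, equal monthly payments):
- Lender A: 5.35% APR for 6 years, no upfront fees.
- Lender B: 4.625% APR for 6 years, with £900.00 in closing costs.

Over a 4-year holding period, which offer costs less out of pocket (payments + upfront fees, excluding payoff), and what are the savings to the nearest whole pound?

Lender B by £310

Lender A: at 5.35% the monthly rate is 0.0044583, so the payment is 75,000 × 0.0044583 / (1 − 1.0044583^−72) = £1,220.08.
Lender B: monthly rate = 4.625%/12 = 0.0038542; payment = 75,000 × 0.0038542 / (1 − (1+0.0038542)^−72) = £1,194.87.
Over 48 months: Lender A costs 48 × £1,220.08 = £58,563.84; Lender B costs 48 × £1,194.87 + £900.00 = £58,253.76.
Lender B is cheaper by £58,563.84 − £58,253.76 = £310.08.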